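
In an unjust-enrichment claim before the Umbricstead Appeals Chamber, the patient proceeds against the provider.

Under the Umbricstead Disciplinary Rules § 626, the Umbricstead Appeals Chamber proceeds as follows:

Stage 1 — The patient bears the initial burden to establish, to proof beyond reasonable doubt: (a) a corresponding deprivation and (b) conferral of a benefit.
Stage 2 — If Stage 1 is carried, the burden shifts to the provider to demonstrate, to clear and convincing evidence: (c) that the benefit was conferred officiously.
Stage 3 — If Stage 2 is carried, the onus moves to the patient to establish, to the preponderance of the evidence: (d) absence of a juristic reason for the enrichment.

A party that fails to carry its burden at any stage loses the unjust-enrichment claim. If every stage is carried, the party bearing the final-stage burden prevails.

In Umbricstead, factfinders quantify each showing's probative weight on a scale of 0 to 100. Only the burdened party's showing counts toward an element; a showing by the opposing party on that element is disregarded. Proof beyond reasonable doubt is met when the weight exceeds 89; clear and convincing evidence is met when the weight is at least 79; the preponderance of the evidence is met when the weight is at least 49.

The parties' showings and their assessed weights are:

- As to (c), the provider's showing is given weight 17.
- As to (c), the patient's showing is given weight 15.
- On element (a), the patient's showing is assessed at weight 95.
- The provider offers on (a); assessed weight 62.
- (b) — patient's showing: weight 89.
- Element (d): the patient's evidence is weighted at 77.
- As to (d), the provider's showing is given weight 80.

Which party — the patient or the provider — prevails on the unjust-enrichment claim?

Stage 1 (patient, proof beyond reasonable doubt, weight exceeds 89): (a) 95 (provider's 62 disregarded) > 89 — meets; (b) 89 ≤ 89 — fails.
  Not every element is met, so the patient fails to carry Stage 1.
The provider prevails.

provider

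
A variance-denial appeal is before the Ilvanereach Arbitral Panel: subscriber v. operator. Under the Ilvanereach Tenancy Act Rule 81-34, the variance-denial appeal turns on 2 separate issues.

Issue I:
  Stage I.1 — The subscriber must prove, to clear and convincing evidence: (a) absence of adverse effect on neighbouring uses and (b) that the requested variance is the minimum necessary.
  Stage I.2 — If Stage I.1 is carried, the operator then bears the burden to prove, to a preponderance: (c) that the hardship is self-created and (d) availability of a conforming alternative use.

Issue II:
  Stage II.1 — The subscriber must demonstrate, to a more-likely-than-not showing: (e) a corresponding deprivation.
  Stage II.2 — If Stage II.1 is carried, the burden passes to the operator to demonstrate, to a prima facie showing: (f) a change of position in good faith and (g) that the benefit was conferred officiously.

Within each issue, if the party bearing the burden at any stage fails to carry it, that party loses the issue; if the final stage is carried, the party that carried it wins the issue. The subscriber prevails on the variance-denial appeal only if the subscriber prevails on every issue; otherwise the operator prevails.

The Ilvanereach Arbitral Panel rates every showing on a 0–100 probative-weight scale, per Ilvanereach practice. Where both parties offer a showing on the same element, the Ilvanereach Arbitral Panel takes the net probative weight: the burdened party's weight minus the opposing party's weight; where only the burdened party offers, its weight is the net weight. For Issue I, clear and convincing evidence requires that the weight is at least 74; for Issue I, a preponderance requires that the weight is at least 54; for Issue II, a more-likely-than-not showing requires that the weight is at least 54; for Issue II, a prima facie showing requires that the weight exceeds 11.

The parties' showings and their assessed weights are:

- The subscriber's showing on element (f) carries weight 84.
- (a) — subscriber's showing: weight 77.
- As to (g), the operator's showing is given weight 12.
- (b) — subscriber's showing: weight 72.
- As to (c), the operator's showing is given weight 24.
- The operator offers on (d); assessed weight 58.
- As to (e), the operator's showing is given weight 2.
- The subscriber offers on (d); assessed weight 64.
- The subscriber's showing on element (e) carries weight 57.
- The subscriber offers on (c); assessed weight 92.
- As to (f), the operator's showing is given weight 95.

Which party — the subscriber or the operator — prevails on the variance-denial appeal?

— Issue I —
Stage I.1 (subscriber, clear and convincing evidence, weight is at least 74): (a) 77 ≥ 74 — meets; (b) 72 < 74 — fails.
  The subscriber does not carry Stage I.1.
The operator prevails on this issue.
— Issue II —
Stage II.1 — burden on subscriber; standard: a more-likely-than-not showing (weight is at least 54).
    (e): 57 − 2 = 55 ≥ 54 [met]
  All elements met. The burden passes to the operator.
Stage II.2 — burden on operator; standard: a prima facie showing (weight exceeds 11).
    (f): 95 − 84 = 11 ≤ 11 [not met]
    (g): 12 > 11 [met]
  The operator does not carry Stage II.2.
So the subscriber prevails on this issue.
Per-issue: Issue I → operator; Issue II → subscriber. The subscriber must prevail on every issue; overall, the operator prevails.

operator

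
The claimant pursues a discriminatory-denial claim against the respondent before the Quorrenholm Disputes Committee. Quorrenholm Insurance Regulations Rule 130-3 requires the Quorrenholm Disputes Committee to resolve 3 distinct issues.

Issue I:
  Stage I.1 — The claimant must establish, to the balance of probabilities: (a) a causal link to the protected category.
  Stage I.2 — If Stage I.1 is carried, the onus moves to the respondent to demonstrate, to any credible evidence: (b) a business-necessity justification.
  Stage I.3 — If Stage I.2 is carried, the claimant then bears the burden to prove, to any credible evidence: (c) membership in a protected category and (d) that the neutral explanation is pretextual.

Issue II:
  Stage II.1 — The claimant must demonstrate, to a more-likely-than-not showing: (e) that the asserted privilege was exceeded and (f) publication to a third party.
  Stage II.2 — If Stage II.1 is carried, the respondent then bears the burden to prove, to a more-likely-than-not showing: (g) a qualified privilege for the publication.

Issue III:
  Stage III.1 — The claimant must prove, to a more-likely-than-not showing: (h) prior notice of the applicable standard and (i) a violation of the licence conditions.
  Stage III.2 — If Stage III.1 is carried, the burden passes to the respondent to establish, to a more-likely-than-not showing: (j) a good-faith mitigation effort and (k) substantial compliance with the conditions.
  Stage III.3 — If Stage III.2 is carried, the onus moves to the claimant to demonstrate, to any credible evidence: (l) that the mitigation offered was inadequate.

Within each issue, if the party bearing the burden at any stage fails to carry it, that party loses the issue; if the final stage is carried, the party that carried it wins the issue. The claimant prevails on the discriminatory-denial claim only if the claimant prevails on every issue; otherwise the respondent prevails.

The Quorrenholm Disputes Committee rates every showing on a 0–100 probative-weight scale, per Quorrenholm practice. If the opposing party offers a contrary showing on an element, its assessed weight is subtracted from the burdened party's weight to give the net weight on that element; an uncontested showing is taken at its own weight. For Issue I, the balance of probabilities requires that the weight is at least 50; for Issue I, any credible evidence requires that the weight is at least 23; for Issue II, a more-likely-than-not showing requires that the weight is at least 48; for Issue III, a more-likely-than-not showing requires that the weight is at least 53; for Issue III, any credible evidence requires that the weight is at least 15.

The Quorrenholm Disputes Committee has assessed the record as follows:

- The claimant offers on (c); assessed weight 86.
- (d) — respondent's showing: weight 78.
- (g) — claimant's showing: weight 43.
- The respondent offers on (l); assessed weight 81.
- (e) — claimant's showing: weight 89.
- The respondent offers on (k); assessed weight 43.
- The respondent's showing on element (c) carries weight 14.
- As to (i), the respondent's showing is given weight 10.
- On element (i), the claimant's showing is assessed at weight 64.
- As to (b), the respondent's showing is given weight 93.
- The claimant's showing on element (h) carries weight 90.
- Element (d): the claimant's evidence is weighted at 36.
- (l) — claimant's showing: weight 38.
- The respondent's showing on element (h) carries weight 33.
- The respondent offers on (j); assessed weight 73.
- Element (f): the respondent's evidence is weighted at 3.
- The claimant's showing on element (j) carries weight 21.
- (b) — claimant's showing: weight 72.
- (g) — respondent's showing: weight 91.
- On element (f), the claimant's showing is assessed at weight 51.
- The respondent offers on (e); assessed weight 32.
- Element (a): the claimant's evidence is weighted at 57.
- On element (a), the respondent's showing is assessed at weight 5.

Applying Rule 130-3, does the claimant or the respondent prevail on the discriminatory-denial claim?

respondent

— Issue I —
Stage I.1 — burden on claimant; standard: the balance of probabilities (weight is at least 50).
    (a): 57 − 5 = 52 ≥ 50 [met]
  All elements met. The burden passes to the respondent.
Stage I.2 — burden on respondent; standard: any credible evidence (weight is at least 23).
    (b): 93 − 72 = 21 < 23 [not met]
  Not every element is met, so the respondent fails to carry Stage I.2.
So the claimant prevails on this issue.
— Issue II —
Stage II.1 (claimant, a more-likely-than-not showing, weight is at least 48): (e) net 89−32=57 ≥ 48 — meets; (f) net 51−3=48 ≥ 48 — meets.
  Stage II.1 is satisfied; the onus moves to the respondent.
Stage II.2 (respondent, a more-likely-than-not showing, weight is at least 48): (g) net 91−43=48 ≥ 48 — meets.
  Stage II.2 carried; the final stage is satisfied.
Every stage carried; the respondent prevails on this issue.
— Issue III —
Stage III.1 — burden on claimant; standard: a more-likely-than-not showing (weight is at least 53).
    (h): 90 − 33 = 57 ≥ 53 [met]
    (i): 64 − 10 = 54 ≥ 53 [met]
  All elements met. The burden passes to the respondent.
Stage III.2 — burden on respondent; standard: a more-likely-than-not showing (weight is at least 53).
    (j): 73 − 21 = 52 < 53 [not met]
    (k): 43 < 53 [not met]
  Stage III.2 not carried; the respondent fails its burden.
So the claimant prevails on this issue.
Per-issue: Issue I → claimant; Issue II → respondent; Issue III → claimant. The claimant must prevail on every issue; overall, the respondent prevails.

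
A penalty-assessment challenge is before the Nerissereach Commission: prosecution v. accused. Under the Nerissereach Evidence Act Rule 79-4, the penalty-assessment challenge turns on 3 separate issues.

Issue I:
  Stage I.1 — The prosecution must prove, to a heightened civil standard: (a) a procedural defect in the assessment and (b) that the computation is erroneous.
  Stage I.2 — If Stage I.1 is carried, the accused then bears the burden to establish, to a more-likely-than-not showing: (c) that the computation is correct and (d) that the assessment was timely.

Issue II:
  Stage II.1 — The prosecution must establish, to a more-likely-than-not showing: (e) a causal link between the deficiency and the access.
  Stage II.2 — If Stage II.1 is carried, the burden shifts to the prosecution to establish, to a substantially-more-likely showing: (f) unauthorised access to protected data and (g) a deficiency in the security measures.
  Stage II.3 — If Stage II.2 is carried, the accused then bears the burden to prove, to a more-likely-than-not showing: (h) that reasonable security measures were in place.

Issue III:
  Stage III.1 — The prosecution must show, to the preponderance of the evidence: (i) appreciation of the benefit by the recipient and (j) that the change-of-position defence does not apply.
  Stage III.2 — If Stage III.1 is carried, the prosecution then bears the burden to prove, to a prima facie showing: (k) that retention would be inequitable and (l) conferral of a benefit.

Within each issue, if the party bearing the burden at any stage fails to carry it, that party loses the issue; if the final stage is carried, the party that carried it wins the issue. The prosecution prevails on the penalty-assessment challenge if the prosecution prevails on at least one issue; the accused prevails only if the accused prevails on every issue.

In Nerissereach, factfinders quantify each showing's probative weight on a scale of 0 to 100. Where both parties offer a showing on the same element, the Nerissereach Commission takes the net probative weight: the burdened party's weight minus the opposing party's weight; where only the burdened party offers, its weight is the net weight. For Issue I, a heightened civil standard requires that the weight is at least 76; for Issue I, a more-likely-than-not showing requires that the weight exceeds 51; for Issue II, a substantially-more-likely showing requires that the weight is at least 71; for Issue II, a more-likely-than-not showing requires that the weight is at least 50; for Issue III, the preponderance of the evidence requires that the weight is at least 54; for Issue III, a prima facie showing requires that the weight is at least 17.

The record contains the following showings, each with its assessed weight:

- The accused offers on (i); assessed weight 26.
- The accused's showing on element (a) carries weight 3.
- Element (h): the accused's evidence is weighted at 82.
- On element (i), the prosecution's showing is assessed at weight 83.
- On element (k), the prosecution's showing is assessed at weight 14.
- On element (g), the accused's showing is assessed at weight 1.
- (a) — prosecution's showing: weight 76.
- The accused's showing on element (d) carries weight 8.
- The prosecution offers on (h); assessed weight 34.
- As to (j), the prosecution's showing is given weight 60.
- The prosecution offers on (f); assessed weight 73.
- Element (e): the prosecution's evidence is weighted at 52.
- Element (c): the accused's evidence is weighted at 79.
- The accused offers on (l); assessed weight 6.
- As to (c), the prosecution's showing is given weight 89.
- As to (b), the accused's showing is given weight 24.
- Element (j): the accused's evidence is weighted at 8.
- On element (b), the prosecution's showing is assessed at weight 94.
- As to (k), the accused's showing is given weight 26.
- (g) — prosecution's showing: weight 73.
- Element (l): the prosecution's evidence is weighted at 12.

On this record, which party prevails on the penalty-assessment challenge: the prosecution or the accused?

prosecution

— Issue I —
At Stage I.1 the prosecution must meet a heightened civil standard (weight is at least 76): on (a) the weight is 76 less the opposing 3 gives net 73, < 76, so (a) does not meet the standard; on (b) the weight is 94 less the opposing 24 gives net 70, < 76, so (b) does not meet the standard.
  Stage I.1 not carried; the prosecution fails its burden.
The accused prevails on this issue.
— Issue II —
At Stage II.1 the prosecution must meet a more-likely-than-not showing (weight is at least 50): on (e) the weight is 52, which does reach 50, so (e) meets the standard.
  Stage II.1 carried; the burden remains with the prosecution.
At Stage II.2 the prosecution must meet a substantially-more-likely showing (weight is at least 71): on (f) the weight is 73, ≥ 71, so (f) meets the standard; on (g) the weight is 73 less the opposing 1 gives net 72, ≥ 71, so (g) meets the standard.
  All elements met. The burden passes to the accused.
At Stage II.3 the accused must meet a more-likely-than-not showing (weight is at least 50): on (h) the weight is 82 less the opposing 34 gives net 48, which does not reach 50, so (h) does not meet the standard.
  Not every element is met, so the accused fails to carry Stage II.3.
The prosecution prevails on this issue.
— Issue III —
Stage III.1 (prosecution, the preponderance of the evidence, weight is at least 54): (i) net 83−26=57 ≥ 54 — meets; (j) net 60−8=52 < 54 — fails.
  Not every element is met, so the prosecution fails to carry Stage III.1.
So the accused prevails on this issue.
Per-issue: Issue I → accused; Issue II → prosecution; Issue III → accused. The prosecution must prevail on at least one issue; overall, the prosecution prevails.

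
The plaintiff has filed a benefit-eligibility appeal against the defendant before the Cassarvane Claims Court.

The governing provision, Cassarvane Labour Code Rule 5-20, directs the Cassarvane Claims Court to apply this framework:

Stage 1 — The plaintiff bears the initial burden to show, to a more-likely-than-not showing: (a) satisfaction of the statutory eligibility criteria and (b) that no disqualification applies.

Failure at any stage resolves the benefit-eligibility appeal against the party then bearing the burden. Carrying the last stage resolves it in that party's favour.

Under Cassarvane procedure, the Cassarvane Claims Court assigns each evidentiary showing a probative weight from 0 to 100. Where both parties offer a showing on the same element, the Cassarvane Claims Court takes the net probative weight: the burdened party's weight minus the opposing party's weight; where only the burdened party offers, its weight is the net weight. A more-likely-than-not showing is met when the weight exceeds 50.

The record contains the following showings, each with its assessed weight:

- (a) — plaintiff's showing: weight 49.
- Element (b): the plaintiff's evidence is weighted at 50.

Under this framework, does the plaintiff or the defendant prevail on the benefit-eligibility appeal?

Stage 1 — burden on plaintiff; standard: a more-likely-than-not showing (weight exceeds 50).
    (a): 49 ≤ 50 [not met]
    (b): 50 ≤ 50 [not met]
  Not every element is met, so the plaintiff fails to carry Stage 1.
The analysis ends at Stage 1; the defendant prevails.

defendant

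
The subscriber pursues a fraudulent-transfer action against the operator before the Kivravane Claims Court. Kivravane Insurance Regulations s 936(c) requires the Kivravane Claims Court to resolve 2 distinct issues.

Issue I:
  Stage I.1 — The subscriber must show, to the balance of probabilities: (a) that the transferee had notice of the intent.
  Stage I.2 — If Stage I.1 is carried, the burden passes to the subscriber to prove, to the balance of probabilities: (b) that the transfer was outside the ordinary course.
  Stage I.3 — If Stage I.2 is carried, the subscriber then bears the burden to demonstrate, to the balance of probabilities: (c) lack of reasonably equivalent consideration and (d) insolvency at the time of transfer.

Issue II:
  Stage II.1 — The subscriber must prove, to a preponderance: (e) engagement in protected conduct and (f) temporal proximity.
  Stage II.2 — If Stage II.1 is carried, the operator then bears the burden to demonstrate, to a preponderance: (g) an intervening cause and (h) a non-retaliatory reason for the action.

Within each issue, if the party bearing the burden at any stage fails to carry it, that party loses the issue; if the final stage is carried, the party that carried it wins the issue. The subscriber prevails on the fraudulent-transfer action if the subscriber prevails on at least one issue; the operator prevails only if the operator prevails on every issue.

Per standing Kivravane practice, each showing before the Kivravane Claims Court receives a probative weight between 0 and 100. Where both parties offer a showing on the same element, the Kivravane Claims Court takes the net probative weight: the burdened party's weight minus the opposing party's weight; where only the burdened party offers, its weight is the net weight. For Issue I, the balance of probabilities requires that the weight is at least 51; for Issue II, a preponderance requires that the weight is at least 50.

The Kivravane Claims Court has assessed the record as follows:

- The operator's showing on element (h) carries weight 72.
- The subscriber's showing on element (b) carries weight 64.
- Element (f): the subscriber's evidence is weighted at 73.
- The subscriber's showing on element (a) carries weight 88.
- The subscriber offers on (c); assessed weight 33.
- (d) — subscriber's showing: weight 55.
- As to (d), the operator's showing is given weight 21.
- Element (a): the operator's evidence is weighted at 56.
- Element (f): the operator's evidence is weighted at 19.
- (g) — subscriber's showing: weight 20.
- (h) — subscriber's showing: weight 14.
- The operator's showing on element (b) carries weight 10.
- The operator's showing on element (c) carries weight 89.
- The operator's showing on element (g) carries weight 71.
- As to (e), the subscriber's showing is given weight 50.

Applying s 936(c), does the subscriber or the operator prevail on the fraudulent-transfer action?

operator

— Issue I —
Stage I.1 (subscriber, the balance of probabilities, weight is at least 51): (a) net 88−56=32 < 51 — fails.
  Not every element is met, so the subscriber fails to carry Stage I.1.
The operator prevails on this issue.
— Issue II —
Stage II.1 (subscriber, a preponderance, weight is at least 50): (e) 50 ≥ 50 — meets; (f) net 73−19=54 ≥ 50 — meets.
  All elements met. The burden passes to the operator.
Stage II.2 (operator, a preponderance, weight is at least 50): (g) net 71−20=51 ≥ 50 — meets; (h) net 72−14=58 ≥ 50 — meets.
  The operator carries the last stage.
All stages carried — the operator prevails on this issue.
Per-issue: Issue I → operator; Issue II → operator. The subscriber must prevail on at least one issue; overall, the operator prevails.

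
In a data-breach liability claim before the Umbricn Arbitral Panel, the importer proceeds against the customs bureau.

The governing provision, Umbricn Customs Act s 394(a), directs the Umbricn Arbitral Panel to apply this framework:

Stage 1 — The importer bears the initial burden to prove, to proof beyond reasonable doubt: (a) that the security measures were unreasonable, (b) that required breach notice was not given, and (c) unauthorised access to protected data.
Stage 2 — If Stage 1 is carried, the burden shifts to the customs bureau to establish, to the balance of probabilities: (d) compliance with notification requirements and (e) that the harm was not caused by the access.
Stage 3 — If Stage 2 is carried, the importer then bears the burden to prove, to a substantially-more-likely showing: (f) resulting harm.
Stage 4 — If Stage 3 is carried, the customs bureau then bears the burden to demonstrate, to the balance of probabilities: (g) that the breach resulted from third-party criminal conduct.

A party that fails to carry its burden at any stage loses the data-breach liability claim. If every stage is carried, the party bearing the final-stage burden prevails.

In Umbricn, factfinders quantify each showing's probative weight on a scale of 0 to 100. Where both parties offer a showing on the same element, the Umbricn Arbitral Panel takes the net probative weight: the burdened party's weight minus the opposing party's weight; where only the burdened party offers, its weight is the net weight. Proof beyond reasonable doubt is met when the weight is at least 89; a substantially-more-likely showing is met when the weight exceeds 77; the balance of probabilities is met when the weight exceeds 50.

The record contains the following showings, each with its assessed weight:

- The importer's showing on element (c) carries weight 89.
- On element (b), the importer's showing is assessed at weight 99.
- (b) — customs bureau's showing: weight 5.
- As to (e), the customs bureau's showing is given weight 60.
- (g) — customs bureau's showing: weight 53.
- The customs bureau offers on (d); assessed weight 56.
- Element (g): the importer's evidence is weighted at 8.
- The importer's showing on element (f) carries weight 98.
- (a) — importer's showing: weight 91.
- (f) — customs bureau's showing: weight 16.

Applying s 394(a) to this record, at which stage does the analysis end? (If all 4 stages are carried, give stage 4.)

At Stage 1 the importer must meet proof beyond reasonable doubt (weight is at least 89): on (a) the weight is 91, which does reach 89, so (a) meets the standard; on (b) the weight is 99 less the opposing 5 gives net 94, which does reach 89, so (b) meets the standard; on (c) the weight is 89, which does reach 89, so (c) meets the standard.
  All elements met. The burden passes to the customs bureau.
At Stage 2 the customs bureau must meet the balance of probabilities (weight exceeds 50): on (d) the weight is 56, which does exceed 50, so (d) meets the standard; on (e) the weight is 60, which does exceed 50, so (e) meets the standard.
  Stage 2 is satisfied; the onus moves to the importer.
At Stage 3 the importer must meet a substantially-more-likely showing (weight exceeds 77): on (f) the weight is 98 less the opposing 16 gives net 82, which does exceed 77, so (f) meets the standard.
  Stage 3 is satisfied; the onus moves to the customs bureau.
At Stage 4 the customs bureau must meet the balance of probabilities (weight exceeds 50): on (g) the weight is 53 less the opposing 8 gives net 45, which does not exceed 50, so (g) does not meet the standard.
  Stage 4 not carried; the customs bureau fails its burden.
The analysis ends at Stage 4; the importer prevails.

stage 4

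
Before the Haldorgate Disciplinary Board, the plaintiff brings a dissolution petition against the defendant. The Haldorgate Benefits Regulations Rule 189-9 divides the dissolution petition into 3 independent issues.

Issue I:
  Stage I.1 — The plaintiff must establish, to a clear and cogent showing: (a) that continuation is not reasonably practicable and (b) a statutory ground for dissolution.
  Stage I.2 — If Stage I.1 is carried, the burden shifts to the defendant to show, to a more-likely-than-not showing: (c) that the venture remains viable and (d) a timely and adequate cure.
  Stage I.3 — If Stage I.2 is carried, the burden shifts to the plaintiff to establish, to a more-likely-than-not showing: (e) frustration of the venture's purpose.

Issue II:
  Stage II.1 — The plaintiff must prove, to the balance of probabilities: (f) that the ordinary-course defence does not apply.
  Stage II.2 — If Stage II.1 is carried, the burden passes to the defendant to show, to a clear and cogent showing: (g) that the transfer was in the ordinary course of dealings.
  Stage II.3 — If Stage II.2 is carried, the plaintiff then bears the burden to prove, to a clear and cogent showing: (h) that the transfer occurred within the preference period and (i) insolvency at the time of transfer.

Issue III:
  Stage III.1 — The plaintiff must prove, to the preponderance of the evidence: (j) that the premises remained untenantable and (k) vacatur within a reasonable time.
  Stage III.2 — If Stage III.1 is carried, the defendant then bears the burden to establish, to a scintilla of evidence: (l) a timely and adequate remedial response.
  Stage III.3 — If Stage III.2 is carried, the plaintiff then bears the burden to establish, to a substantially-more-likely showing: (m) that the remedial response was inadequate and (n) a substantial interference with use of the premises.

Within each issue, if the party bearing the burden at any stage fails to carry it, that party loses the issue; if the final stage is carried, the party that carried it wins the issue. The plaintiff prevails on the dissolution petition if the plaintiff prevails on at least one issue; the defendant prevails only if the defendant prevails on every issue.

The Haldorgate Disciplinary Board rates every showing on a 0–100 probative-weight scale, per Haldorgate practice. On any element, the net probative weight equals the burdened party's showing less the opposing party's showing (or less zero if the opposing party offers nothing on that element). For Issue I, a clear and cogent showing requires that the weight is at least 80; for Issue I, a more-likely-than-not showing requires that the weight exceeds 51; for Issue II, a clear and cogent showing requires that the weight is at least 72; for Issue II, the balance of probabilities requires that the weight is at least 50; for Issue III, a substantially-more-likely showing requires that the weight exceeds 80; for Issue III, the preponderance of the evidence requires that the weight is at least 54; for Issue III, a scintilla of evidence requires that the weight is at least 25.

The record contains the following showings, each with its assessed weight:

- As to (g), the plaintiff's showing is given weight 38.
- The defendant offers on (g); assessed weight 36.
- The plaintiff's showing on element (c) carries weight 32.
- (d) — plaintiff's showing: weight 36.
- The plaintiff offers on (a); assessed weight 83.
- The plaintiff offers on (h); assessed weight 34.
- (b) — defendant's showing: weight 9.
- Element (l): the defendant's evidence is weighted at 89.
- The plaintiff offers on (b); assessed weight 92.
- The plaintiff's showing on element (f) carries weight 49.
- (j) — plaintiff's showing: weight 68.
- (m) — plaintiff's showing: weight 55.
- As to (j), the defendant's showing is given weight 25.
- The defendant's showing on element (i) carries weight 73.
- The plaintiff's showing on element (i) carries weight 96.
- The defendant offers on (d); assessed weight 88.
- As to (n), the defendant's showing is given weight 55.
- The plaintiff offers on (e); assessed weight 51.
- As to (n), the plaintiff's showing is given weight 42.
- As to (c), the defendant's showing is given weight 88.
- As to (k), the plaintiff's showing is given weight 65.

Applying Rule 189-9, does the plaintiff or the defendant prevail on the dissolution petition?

defendant

— Issue I —
Stage I.1 — burden on plaintiff; standard: a clear and cogent showing (weight is at least 80).
    (a): 83 ≥ 80 [met]
    (b): 92 − 9 = 83 ≥ 80 [met]
  The plaintiff carries Stage I.1; the defendant now bears the burden.
Stage I.2 — burden on defendant; standard: a more-likely-than-not showing (weight exceeds 51).
    (c): 88 − 32 = 56 > 51 [met]
    (d): 88 − 36 = 52 > 51 [met]
  Stage I.2 carried; the burden shifts to the plaintiff.
Stage I.3 — burden on plaintiff; standard: a more-likely-than-not showing (weight exceeds 51).
    (e): 51 ≤ 51 [not met]
  The plaintiff does not carry Stage I.3.
The analysis ends at Stage I.3; the defendant prevails on this issue.
— Issue II —
Stage II.1 — burden on plaintiff; standard: the balance of probabilities (weight is at least 50).
    (f): 49 < 50 [not met]
  Not every element is met, so the plaintiff fails to carry Stage II.1.
So the defendant prevails on this issue.
— Issue III —
Stage III.1 — burden on plaintiff; standard: the preponderance of the evidence (weight is at least 54).
    (j): 68 − 25 = 43 < 54 [not met]
    (k): 65 ≥ 54 [met]
  Stage III.1 not carried; the plaintiff fails its burden.
The analysis ends at Stage III.1; the defendant prevails on this issue.
Per-issue: Issue I → defendant; Issue II → defendant; Issue III → defendant. The plaintiff must prevail on at least one issue; overall, the defendant prevails.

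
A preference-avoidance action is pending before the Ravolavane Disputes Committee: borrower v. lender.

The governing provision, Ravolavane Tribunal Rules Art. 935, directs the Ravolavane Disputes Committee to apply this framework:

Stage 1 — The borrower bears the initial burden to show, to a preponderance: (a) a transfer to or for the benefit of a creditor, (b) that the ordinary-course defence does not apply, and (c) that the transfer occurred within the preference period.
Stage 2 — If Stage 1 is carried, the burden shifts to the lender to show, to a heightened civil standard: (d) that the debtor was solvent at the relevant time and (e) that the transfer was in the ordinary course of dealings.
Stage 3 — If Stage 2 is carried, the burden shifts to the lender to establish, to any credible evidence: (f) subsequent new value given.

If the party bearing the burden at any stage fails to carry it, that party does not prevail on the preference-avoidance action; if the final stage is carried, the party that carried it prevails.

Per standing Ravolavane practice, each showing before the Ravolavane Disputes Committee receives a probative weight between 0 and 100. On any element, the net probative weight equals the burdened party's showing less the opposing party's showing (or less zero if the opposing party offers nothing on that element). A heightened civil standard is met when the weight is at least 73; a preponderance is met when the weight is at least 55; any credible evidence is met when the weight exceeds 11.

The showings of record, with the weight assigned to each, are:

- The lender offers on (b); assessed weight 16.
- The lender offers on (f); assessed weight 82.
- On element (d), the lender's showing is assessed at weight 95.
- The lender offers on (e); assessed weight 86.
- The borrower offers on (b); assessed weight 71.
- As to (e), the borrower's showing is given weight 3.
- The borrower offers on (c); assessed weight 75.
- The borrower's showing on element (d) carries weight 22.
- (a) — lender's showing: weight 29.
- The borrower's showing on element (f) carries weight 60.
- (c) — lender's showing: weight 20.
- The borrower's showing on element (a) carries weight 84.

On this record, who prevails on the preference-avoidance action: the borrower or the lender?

At Stage 1 the borrower must meet a preponderance (weight is at least 55): on (a) the weight is 84 less the opposing 29 gives net 55, which does reach 55, so (a) meets the standard; on (b) the weight is 71 less the opposing 16 gives net 55, ≥ 55, so (b) meets the standard; on (c) the weight is 75 less the opposing 20 gives net 55, which does reach 55, so (c) meets the standard.
  Stage 1 carried; the burden shifts to the lender.
At Stage 2 the lender must meet a heightened civil standard (weight is at least 73): on (d) the weight is 95 less the opposing 22 gives net 73, ≥ 73, so (d) meets the standard; on (e) the weight is 86 less the opposing 3 gives net 83, ≥ 73, so (e) meets the standard.
  All elements met. The lender retains the burden for Stage 3.
At Stage 3 the lender must meet any credible evidence (weight exceeds 11): on (f) the weight is 82 less the opposing 60 gives net 22, which does exceed 11, so (f) meets the standard.
  Stage 3 carried; the final stage is satisfied.
Every stage carried; the lender prevails.

lender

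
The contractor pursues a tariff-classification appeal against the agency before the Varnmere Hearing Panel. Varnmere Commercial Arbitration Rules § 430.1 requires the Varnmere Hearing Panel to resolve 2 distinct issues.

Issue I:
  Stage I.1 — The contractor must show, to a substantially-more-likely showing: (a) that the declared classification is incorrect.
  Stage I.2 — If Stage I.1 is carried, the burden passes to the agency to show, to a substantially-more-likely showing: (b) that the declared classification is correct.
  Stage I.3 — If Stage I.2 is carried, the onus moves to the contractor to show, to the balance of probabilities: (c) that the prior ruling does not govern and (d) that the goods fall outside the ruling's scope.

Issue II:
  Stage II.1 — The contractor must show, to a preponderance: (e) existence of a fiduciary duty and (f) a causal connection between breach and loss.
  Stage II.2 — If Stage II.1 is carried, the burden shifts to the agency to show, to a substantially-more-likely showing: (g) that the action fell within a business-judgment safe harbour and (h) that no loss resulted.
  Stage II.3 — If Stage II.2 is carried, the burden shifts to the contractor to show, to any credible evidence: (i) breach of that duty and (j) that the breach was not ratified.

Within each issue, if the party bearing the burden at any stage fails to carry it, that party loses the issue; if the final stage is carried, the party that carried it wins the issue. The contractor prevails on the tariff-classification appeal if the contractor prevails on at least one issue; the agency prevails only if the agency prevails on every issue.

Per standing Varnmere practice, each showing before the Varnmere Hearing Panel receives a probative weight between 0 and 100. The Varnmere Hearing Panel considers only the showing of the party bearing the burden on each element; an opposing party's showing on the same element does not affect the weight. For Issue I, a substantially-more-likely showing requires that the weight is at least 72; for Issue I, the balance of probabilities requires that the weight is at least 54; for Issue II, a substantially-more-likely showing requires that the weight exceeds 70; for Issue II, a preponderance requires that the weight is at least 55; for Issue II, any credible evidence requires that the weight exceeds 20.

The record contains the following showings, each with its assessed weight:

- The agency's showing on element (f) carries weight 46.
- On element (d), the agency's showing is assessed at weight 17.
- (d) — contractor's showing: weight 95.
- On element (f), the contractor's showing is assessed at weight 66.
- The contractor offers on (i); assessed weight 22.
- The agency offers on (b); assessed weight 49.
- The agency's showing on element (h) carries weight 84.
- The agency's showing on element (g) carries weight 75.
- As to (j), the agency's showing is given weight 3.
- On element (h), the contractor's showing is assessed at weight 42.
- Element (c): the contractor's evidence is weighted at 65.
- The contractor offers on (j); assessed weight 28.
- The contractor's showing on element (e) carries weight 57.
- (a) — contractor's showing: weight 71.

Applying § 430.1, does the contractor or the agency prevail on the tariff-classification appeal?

— Issue I —
At Stage I.1 the contractor must meet a substantially-more-likely showing (weight is at least 72): on (a) the weight is 71, which does not reach 72, so (a) does not meet the standard.
  The contractor does not carry Stage I.1.
The analysis ends at Stage I.1; the agency prevails on this issue.
— Issue II —
At Stage II.1 the contractor must meet a preponderance (weight is at least 55): on (e) the weight is 57, which does reach 55, so (e) meets the standard; on (f) the weight is 66 (the agency's 46 is given no effect), ≥ 55, so (f) meets the standard.
  The contractor carries Stage II.1; the agency now bears the burden.
At Stage II.2 the agency must meet a substantially-more-likely showing (weight exceeds 70): on (g) the weight is 75, > 70, so (g) meets the standard; on (h) the weight is 84 (the contractor's 42 is given no effect), which does exceed 70, so (h) meets the standard.
  Stage II.2 is satisfied; the onus moves to the contractor.
At Stage II.3 the contractor must meet any credible evidence (weight exceeds 20): on (i) the weight is 22, > 20, so (i) meets the standard; on (j) the weight is 28 (the agency's 3 is given no effect), which does exceed 20, so (j) meets the standard.
  All elements met at the final stage.
With every stage satisfied, the contractor prevails on this issue.
Per-issue: Issue I → agency; Issue II → contractor. The contractor must prevail on at least one issue; overall, the contractor prevails.

contractor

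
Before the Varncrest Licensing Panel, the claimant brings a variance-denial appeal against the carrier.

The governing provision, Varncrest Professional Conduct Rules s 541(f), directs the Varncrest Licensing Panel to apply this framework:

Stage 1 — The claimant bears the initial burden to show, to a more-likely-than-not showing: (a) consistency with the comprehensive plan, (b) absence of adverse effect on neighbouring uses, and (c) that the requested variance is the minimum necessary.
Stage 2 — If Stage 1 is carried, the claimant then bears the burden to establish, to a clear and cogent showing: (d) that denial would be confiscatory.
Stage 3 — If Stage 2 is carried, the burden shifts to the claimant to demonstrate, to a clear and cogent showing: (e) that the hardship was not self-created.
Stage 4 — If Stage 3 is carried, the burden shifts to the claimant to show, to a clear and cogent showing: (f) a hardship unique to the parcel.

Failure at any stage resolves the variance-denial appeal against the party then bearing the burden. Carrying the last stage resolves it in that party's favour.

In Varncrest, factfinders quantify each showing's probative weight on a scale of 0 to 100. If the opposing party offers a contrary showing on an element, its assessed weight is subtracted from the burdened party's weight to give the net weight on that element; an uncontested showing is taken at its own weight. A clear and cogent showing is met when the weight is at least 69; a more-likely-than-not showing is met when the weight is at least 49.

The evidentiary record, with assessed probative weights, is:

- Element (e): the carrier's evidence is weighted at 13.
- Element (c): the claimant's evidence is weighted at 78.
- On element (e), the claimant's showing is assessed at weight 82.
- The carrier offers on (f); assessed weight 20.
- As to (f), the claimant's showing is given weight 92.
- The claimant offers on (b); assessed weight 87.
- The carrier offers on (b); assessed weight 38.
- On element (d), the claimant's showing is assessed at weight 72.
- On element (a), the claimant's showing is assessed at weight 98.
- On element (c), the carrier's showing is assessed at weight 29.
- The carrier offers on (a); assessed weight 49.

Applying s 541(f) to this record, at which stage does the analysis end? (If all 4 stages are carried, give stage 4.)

At Stage 1 the claimant must meet a more-likely-than-not showing (weight is at least 49): on (a) the weight is 98 less the opposing 49 gives net 49, ≥ 49, so (a) meets the standard; on (b) the weight is 87 less the opposing 38 gives net 49, which does reach 49, so (b) meets the standard; on (c) the weight is 78 less the opposing 29 gives net 49, ≥ 49, so (c) meets the standard.
  Stage 1 carried; the burden remains with the claimant.
At Stage 2 the claimant must meet a clear and cogent showing (weight is at least 69): on (d) the weight is 72, which does reach 69, so (d) meets the standard.
  Stage 2 carried; the burden remains with the claimant.
At Stage 3 the claimant must meet a clear and cogent showing (weight is at least 69): on (e) the weight is 82 less the opposing 13 gives net 69, which does reach 69, so (e) meets the standard.
  All elements met. The claimant retains the burden for Stage 4.
At Stage 4 the claimant must meet a clear and cogent showing (weight is at least 69): on (f) the weight is 92 less the opposing 20 gives net 72, ≥ 69, so (f) meets the standard.
  The claimant carries the last stage.
With every stage satisfied, the claimant prevails.

stage 4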